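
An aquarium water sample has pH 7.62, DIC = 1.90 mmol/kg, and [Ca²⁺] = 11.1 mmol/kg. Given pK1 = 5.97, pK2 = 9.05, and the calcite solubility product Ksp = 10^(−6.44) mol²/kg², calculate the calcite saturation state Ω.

Ω = 2.04

α₂ = 1 / (1 + [H⁺]/K2 + [H⁺]²/(K1K2)) = 1 / (1 + 10^+1.43 + 10^-0.22)
   = 1 / (1 + 26.915 + 0.60256) = 1/28.518 = 0.03507
[CO3²⁻] = α₂ × DIC = 0.03507 × 1.90 = 0.06662 mmol/kg
Ksp = 10^(−6.44) = 3.631×10^-7
Ω = [Ca²⁺][CO3²⁻]/Ksp = (11.1×10^-3)(6.662×10^-5) / 3.631×10^-7 = 2.04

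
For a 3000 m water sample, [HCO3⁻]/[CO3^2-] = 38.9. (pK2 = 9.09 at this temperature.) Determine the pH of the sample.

pH = 7.50

From K2 = [H⁺][CO3^2-]/[HCO3⁻]:  pH = pK2 − log₁₀([HCO3⁻]/[CO3^2-])
log₁₀(38.9) = +1.590
pH = 9.09 − (+1.590) = 7.50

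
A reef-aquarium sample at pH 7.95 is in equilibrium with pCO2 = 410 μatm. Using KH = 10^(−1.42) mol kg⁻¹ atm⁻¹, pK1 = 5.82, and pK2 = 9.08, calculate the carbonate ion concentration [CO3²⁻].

[CO2*] = KH · pCO2 = 10^(−1.42) × 410×10^-6 = 1.559×10^-5 mol/kg
α₀ = 1/(1 + K1/[H⁺] + K1K2/[H⁺]²) = 1/(1 + 10^+2.13 + 10^+1.00) = 0.006854
DIC = [CO2*]/α₀ = 1.559×10^-5 / 0.006854 = 2.274 mmol/kg
[CO3²⁻] = α₂·DIC; α₂ = 0.06854, so [CO3²⁻] = 0.06854 × 2.274 = 0.156 mmol/kg

[CO3²⁻] = 0.156 mmol/kg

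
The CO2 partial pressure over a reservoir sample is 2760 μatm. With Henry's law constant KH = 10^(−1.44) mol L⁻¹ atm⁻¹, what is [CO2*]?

KH = 10^(−1.44) = 3.631×10^-2 mol L⁻¹ atm⁻¹
[CO2*] = KH · pCO2 = 3.631×10^-2 × 2760×10^-6 atm = 1.00×10^-4 mol/L

[CO2*] = 100 μmol/L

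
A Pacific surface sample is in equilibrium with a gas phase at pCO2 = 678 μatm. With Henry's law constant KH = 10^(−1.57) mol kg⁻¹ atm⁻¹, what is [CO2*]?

KH = 10^(−1.57) = 2.692×10^-2 mol kg⁻¹ atm⁻¹
[CO2*] = KH · pCO2 = 2.692×10^-2 × 678×10^-6 atm = 1.82×10^-5 mol/kg

[CO2*] = 18.2 μmol/kg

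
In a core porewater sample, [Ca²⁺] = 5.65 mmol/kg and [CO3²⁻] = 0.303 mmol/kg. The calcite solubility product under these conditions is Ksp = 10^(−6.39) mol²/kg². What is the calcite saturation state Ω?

Ksp = 10^(−6.39) = 4.074×10^-7
Ω = [Ca²⁺][CO3²⁻]/Ksp = (5.65×10^-3)(0.303×10^-3) / 4.074×10^-7 = 4.20

Ω = 4.20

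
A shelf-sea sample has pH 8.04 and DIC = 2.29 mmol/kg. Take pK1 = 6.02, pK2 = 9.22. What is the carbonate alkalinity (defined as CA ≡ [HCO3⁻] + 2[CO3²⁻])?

CA = 2.41 mmol/kg

CA = [HCO3⁻] + 2[CO3²⁻] = (α₁ + 2α₂)·DIC
At pH 8.04: [H⁺]/K1 = 10^-2.02 = 0.0095499, K2/[H⁺] = 10^-1.18 = 0.066069
α₁ = 1/(1 + 0.0095499 + 0.066069) = 1/1.0756 = 0.9297; α₂ = α₁·K2/[H⁺] = 0.06142
α₁ + 2α₂ = 1.0525
CA = 1.0525 × 2.29 = 2.41 mmol/kg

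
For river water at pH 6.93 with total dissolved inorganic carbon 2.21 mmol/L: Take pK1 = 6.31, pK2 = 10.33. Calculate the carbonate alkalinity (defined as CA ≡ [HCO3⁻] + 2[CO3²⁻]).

CA = 1.78 mmol/L

CA = [HCO3⁻] + 2[CO3²⁻] = (α₁ + 2α₂)·DIC
At pH 6.93: [H⁺]/K1 = 10^-0.62 = 0.23988, K2/[H⁺] = 10^-3.40 = 0.00039811
α₁ = 1/(1 + 0.23988 + 0.00039811) = 1/1.2403 = 0.8063; α₂ = α₁·K2/[H⁺] = 0.0003210
α₁ + 2α₂ = 0.8069
CA = 0.8069 × 2.21 = 1.78 mmol/L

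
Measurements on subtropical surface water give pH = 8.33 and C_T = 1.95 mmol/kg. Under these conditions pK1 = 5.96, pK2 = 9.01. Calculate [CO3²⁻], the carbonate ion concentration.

[CO3²⁻] = 0.336 mmol/kg

α₂ = 1 / (1 + [H⁺]/K2 + [H⁺]²/(K1K2)) = 1 / (1 + 10^+0.68 + 10^-1.69)
   = 1 / (1 + 4.7863 + 0.020417) = 1/5.8067 = 0.1722
[CO3²⁻] = α₂ × DIC = 0.1722 × 1.95 = 0.336 mmol/kg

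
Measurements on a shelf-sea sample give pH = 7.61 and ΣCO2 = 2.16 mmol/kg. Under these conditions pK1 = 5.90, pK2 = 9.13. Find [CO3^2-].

[CO3²⁻] = 0.0621 mmol/kg

α₂ = 1 / (1 + [H⁺]/K2 + [H⁺]²/(K1K2)) = 1 / (1 + 10^+1.52 + 10^-0.19)
   = 1 / (1 + 33.113 + 0.64565) = 1/34.759 = 0.02877
[CO3²⁻] = α₂ × DIC = 0.02877 × 2.16 = 0.0621 mmol/kg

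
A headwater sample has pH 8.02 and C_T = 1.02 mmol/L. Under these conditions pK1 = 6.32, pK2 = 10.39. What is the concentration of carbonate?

α₂ = 1 / (1 + [H⁺]/K2 + [H⁺]²/(K1K2)) = 1 / (1 + 10^+2.37 + 10^+0.67)
   = 1 / (1 + 234.42 + 4.6774) = 1/240.10 = 0.004165
[CO3²⁻] = α₂ × DIC = 0.004165 × 1.02 = 0.00425 mmol/L = 4.25 μmol/L

[CO3²⁻] = 4.25 μmol/L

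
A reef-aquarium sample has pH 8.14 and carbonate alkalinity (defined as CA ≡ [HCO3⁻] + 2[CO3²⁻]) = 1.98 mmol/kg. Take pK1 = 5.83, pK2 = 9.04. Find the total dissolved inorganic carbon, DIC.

DIC = 1.79 mmol/kg

CA = [HCO3⁻] + 2[CO3²⁻] = (α₁ + 2α₂)·DIC
At pH 8.14: [H⁺]/K1 = 10^-2.31 = 0.0048978, K2/[H⁺] = 10^-0.90 = 0.12589
α₁ = 1/(1 + 0.0048978 + 0.12589) = 1/1.1308 = 0.8843; α₂ = α₁·K2/[H⁺] = 0.1113
α₁ + 2α₂ = 1.1070
DIC = CA / (α₁ + 2α₂) = 1.98 / 1.1070 = 1.79 mmol/kg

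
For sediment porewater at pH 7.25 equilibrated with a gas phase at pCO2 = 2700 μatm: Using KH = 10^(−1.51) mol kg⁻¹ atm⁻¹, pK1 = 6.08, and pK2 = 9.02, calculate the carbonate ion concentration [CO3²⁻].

[CO2*] = KH · pCO2 = 10^(−1.51) × 2700×10^-6 = 8.344×10^-5 mol/kg
α₀ = 1/(1 + K1/[H⁺] + K1K2/[H⁺]²) = 1/(1 + 10^+1.17 + 10^-0.60) = 0.06234
DIC = [CO2*]/α₀ = 8.344×10^-5 / 0.06234 = 1.339 mmol/kg
[CO3²⁻] = α₂·DIC; α₂ = 0.01566, so [CO3²⁻] = 0.01566 × 1.339 = 0.0210 mmol/kg

[CO3²⁻] = 0.0210 mmol/kg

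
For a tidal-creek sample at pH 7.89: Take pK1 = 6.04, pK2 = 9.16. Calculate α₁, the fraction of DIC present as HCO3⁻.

α₁ = 1 / (1 + [H⁺]/K1 + K2/[H⁺]) = 1 / (1 + 10^-1.85 + 10^-1.27)
   = 1 / (1 + 0.014125 + 0.053703) = 1/1.0678 = 0.9365

α₁ = 0.936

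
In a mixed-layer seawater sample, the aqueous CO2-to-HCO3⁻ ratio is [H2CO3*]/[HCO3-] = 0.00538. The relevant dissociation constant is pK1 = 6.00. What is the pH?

From K1 = [H⁺][HCO3-]/[H2CO3*]:  pH = pK1 − log₁₀([H2CO3*]/[HCO3-])
log₁₀(0.00538) = -2.269
pH = 6.00 − (-2.269) = 8.27

pH = 8.27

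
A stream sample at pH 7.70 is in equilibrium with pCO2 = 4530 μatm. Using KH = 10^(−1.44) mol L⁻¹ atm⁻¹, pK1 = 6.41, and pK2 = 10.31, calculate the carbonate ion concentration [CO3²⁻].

[CO2*] = KH · pCO2 = 10^(−1.44) × 4530×10^-6 = 1.645×10^-4 mol/L
α₀ = 1/(1 + K1/[H⁺] + K1K2/[H⁺]²) = 1/(1 + 10^+1.29 + 10^-1.32) = 0.04867
DIC = [CO2*]/α₀ = 1.645×10^-4 / 0.04867 = 3.379 mmol/L
[CO3²⁻] = α₂·DIC; α₂ = 0.002330, so [CO3²⁻] = 0.002330 × 3.379 = 0.00787 mmol/L = 7.87 μmol/L

[CO3²⁻] = 7.87 μmol/L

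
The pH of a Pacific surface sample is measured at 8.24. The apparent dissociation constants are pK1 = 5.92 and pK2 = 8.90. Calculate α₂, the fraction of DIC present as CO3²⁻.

α₂ = 1 / (1 + [H⁺]/K2 + [H⁺]²/(K1K2)) = 1 / (1 + 10^+0.66 + 10^-1.66)
   = 1 / (1 + 4.5709 + 0.021878) = 1/5.5928 = 0.1788

α₂ = 0.179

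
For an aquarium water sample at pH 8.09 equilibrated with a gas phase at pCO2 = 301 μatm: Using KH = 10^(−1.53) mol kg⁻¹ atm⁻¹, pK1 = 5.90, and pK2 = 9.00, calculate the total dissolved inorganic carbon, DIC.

[CO2*] = KH · pCO2 = 10^(−1.53) × 301×10^-6 = 8.883×10^-6 mol/kg
α₀ = 1/(1 + K1/[H⁺] + K1K2/[H⁺]²) = 1/(1 + 10^+2.19 + 10^+1.28) = 0.005716
DIC = [CO2*]/α₀ = 8.883×10^-6 / 0.005716 = 1.55 mmol/kg

DIC = 1.55 mmol/kg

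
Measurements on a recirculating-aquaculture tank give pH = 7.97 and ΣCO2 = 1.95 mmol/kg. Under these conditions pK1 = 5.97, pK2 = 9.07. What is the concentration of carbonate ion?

[CO3²⁻] = 0.142 mmol/kg

α₂ = 1 / (1 + [H⁺]/K2 + [H⁺]²/(K1K2)) = 1 / (1 + 10^+1.10 + 10^-0.90)
   = 1 / (1 + 12.589 + 0.12589) = 1/13.715 = 0.07291
[CO3²⁻] = α₂ × DIC = 0.07291 × 1.95 = 0.142 mmol/kg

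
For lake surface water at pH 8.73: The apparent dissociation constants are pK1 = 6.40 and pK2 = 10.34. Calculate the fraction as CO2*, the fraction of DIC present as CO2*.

α₀ = 0.00454

α₀ = 1 / (1 + K1/[H⁺] + K1K2/[H⁺]²) = 1 / (1 + 10^+2.33 + 10^+0.72)
   = 1 / (1 + 213.80 + 5.2481) = 1/220.04 = 0.004545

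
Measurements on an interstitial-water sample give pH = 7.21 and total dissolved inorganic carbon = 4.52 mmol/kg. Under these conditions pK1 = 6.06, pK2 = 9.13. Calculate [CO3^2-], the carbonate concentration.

α₂ = 1 / (1 + [H⁺]/K2 + [H⁺]²/(K1K2)) = 1 / (1 + 10^+1.92 + 10^+0.77)
   = 1 / (1 + 83.176 + 5.8884) = 1/90.065 = 0.01110
[CO3²⁻] = α₂ × DIC = 0.01110 × 4.52 = 0.0502 mmol/kg

[CO3²⁻] = 0.0502 mmol/kg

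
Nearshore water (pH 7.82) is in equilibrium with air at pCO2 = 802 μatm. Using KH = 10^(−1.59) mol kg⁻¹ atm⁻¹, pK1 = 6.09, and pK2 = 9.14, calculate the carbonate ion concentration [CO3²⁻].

[CO3²⁻] = 0.0530 mmol/kg

[CO2*] = KH · pCO2 = 10^(−1.59) × 802×10^-6 = 2.061×10^-5 mol/kg
α₀ = 1/(1 + K1/[H⁺] + K1K2/[H⁺]²) = 1/(1 + 10^+1.73 + 10^+0.41) = 0.01746
DIC = [CO2*]/α₀ = 2.061×10^-5 / 0.01746 = 1.181 mmol/kg
[CO3²⁻] = α₂·DIC; α₂ = 0.04488, so [CO3²⁻] = 0.04488 × 1.181 = 0.0530 mmol/kg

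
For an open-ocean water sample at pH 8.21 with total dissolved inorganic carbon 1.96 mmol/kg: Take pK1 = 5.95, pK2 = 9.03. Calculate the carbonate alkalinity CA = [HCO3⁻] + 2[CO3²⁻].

CA = [HCO3⁻] + 2[CO3²⁻] = (α₁ + 2α₂)·DIC
At pH 8.21: [H⁺]/K1 = 10^-2.26 = 0.0054954, K2/[H⁺] = 10^-0.82 = 0.15136
α₁ = 1/(1 + 0.0054954 + 0.15136) = 1/1.1569 = 0.8644; α₂ = α₁·K2/[H⁺] = 0.1308
α₁ + 2α₂ = 1.1261
CA = 1.1261 × 1.96 = 2.21 mmol/kg

CA = 2.21 mmol/kg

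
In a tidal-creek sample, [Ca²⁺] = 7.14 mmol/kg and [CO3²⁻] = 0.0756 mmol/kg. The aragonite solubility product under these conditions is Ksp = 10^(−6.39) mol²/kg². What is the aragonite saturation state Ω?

Ksp = 10^(−6.39) = 4.074×10^-7
Ω = [Ca²⁺][CO3²⁻]/Ksp = (7.14×10^-3)(0.0756×10^-3) / 4.074×10^-7 = 1.33

Ω = 1.33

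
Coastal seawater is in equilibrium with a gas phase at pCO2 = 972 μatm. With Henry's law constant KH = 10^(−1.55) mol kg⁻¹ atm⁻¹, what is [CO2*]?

[CO2*] = 27.4 μmol/kg

KH = 10^(−1.55) = 2.818×10^-2 mol kg⁻¹ atm⁻¹
[CO2*] = KH · pCO2 = 2.818×10^-2 × 972×10^-6 atm = 2.74×10^-5 mol/kg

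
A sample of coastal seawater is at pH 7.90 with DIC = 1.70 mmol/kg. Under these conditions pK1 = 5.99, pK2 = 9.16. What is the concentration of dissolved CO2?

α₀ = 1 / (1 + K1/[H⁺] + K1K2/[H⁺]²) = 1 / (1 + 10^+1.91 + 10^+0.65)
   = 1 / (1 + 81.283 + 4.4668) = 1/86.750 = 0.01153
[CO2*] = α₀ × DIC = 0.01153 × 1.70 = 0.0196 mmol/kg = 19.6 μmol/kg

[CO2*] = 19.6 μmol/kg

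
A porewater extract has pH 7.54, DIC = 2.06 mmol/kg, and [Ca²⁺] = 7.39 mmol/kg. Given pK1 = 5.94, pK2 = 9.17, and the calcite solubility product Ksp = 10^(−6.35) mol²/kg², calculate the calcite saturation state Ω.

Ω = 0.762

α₂ = 1 / (1 + [H⁺]/K2 + [H⁺]²/(K1K2)) = 1 / (1 + 10^+1.63 + 10^+0.03)
   = 1 / (1 + 42.658 + 1.0715) = 1/44.729 = 0.02236
[CO3²⁻] = α₂ × DIC = 0.02236 × 2.06 = 0.04605 mmol/kg
Ksp = 10^(−6.35) = 4.467×10^-7
Ω = [Ca²⁺][CO3²⁻]/Ksp = (7.39×10^-3)(4.605×10^-5) / 4.467×10^-7 = 0.762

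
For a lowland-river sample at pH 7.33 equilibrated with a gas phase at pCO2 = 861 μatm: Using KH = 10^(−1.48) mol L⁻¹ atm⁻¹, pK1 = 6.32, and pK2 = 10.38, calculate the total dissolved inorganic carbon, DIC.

DIC = 0.321 mmol/L

[CO2*] = KH · pCO2 = 10^(−1.48) × 861×10^-6 = 2.851×10^-5 mol/L
α₀ = 1/(1 + K1/[H⁺] + K1K2/[H⁺]²) = 1/(1 + 10^+1.01 + 10^-2.04) = 0.08895
DIC = [CO2*]/α₀ = 2.851×10^-5 / 0.08895 = 0.321 mmol/L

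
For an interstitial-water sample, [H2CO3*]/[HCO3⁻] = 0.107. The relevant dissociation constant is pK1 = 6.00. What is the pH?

From K1 = [H⁺][HCO3⁻]/[H2CO3*]:  pH = pK1 − log₁₀([H2CO3*]/[HCO3⁻])
log₁₀(0.107) = -0.971
pH = 6.00 − (-0.971) = 6.97

pH = 6.97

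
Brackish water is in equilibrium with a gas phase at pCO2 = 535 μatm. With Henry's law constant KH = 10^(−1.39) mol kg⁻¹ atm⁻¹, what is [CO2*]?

KH = 10^(−1.39) = 4.074×10^-2 mol kg⁻¹ atm⁻¹
[CO2*] = KH · pCO2 = 4.074×10^-2 × 535×10^-6 atm = 2.18×10^-5 mol/kg

[CO2*] = 21.8 μmol/kg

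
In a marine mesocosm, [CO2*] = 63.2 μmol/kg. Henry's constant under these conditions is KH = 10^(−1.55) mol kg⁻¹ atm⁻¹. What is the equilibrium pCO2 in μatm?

pCO2 = 2240 μatm

KH = 10^(−1.55) = 2.818×10^-2 mol kg⁻¹ atm⁻¹
pCO2 = [CO2*]/KH = 63.2×10^-6 / 2.818×10^-2 = 2.24×10^-3 atm = 2240 μatm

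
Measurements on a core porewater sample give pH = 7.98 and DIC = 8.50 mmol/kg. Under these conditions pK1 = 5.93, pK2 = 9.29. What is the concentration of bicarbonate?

α₁ = 1 / (1 + [H⁺]/K1 + K2/[H⁺]) = 1 / (1 + 10^-2.05 + 10^-1.31)
   = 1 / (1 + 0.0089125 + 0.048978) = 1/1.0579 = 0.9453
[HCO3⁻] = α₁ × DIC = 0.9453 × 8.50 = 8.03 mmol/kg

[HCO3⁻] = 8.03 mmol/kg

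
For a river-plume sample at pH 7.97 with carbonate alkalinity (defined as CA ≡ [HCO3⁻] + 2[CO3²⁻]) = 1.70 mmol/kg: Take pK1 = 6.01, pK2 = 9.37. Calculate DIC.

CA = [HCO3⁻] + 2[CO3²⁻] = (α₁ + 2α₂)·DIC
At pH 7.97: [H⁺]/K1 = 10^-1.96 = 0.010965, K2/[H⁺] = 10^-1.40 = 0.039811
α₁ = 1/(1 + 0.010965 + 0.039811) = 1/1.0508 = 0.9517; α₂ = α₁·K2/[H⁺] = 0.03789
α₁ + 2α₂ = 1.0275
DIC = CA / (α₁ + 2α₂) = 1.70 / 1.0275 = 1.65 mmol/kg

DIC = 1.65 mmol/kg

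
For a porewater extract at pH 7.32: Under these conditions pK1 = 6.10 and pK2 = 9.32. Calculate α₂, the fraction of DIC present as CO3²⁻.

α₂ = 0.00934

α₂ = 1 / (1 + [H⁺]/K2 + [H⁺]²/(K1K2)) = 1 / (1 + 10^+2.00 + 10^+0.78)
   = 1 / (1 + 100.00 + 6.0256) = 1/107.03 = 0.009344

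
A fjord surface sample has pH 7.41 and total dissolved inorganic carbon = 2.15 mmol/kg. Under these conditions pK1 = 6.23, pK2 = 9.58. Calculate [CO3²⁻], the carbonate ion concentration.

[CO3²⁻] = 13.5 μmol/kg

α₂ = 1 / (1 + [H⁺]/K2 + [H⁺]²/(K1K2)) = 1 / (1 + 10^+2.17 + 10^+0.99)
   = 1 / (1 + 147.91 + 9.7724) = 1/158.68 = 0.006302
[CO3²⁻] = α₂ × DIC = 0.006302 × 2.15 = 0.0135 mmol/kg = 13.5 μmol/kg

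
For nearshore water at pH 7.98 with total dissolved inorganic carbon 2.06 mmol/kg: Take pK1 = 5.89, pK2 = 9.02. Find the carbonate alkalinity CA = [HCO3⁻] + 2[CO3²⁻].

CA = [HCO3⁻] + 2[CO3²⁻] = (α₁ + 2α₂)·DIC
At pH 7.98: [H⁺]/K1 = 10^-2.09 = 0.0081283, K2/[H⁺] = 10^-1.04 = 0.091201
α₁ = 1/(1 + 0.0081283 + 0.091201) = 1/1.0993 = 0.9096; α₂ = α₁·K2/[H⁺] = 0.08296
α₁ + 2α₂ = 1.0756
CA = 1.0756 × 2.06 = 2.22 mmol/kg

CA = 2.22 mmol/kg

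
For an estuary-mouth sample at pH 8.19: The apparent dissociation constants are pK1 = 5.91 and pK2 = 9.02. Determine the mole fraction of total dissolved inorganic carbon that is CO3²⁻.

α₂ = 0.128

α₂ = 1 / (1 + [H⁺]/K2 + [H⁺]²/(K1K2)) = 1 / (1 + 10^+0.83 + 10^-1.45)
   = 1 / (1 + 6.7608 + 0.035481) = 1/7.7963 = 0.1283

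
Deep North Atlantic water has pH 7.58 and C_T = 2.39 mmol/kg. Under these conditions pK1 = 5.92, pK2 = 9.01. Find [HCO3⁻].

α₁ = 1 / (1 + [H⁺]/K1 + K2/[H⁺]) = 1 / (1 + 10^-1.66 + 10^-1.43)
   = 1 / (1 + 0.021878 + 0.037154) = 1/1.0590 = 0.9443
[HCO3⁻] = α₁ × DIC = 0.9443 × 2.39 = 2.26 mmol/kg

[HCO3⁻] = 2.26 mmol/kg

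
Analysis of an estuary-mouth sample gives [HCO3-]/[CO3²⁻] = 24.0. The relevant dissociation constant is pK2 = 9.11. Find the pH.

From K2 = [H⁺][CO3²⁻]/[HCO3-]:  pH = pK2 − log₁₀([HCO3-]/[CO3²⁻])
log₁₀(24.0) = +1.380
pH = 9.11 − (+1.380) = 7.73

pH = 7.73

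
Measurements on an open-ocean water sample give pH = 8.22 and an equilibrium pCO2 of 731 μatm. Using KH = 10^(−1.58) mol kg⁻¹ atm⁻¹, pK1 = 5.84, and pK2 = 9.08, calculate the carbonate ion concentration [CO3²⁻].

[CO2*] = KH · pCO2 = 10^(−1.58) × 731×10^-6 = 1.923×10^-5 mol/kg
α₀ = 1/(1 + K1/[H⁺] + K1K2/[H⁺]²) = 1/(1 + 10^+2.38 + 10^+1.52) = 0.003650
DIC = [CO2*]/α₀ = 1.923×10^-5 / 0.003650 = 5.268 mmol/kg
[CO3²⁻] = α₂·DIC; α₂ = 0.1209, so [CO3²⁻] = 0.1209 × 5.268 = 0.637 mmol/kg

[CO3²⁻] = 0.637 mmol/kg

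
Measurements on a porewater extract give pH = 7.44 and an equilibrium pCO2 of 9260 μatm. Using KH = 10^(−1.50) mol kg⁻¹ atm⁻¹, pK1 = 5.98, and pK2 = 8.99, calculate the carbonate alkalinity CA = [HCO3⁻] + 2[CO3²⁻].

CA = 8.92 mmol/kg

[CO2*] = KH · pCO2 = 10^(−1.50) × 9260×10^-6 = 2.928×10^-4 mol/kg
α₀ = 1/(1 + K1/[H⁺] + K1K2/[H⁺]²) = 1/(1 + 10^+1.46 + 10^-0.09) = 0.03262
DIC = [CO2*]/α₀ = 2.928×10^-4 / 0.03262 = 8.976 mmol/kg
CA = (α₁ + 2α₂)·DIC = (0.9409 + 2×0.02652) × 8.976 = 8.92 mmol/kg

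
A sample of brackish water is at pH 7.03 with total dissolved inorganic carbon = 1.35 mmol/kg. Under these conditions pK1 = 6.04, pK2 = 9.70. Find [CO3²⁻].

α₂ = 1 / (1 + [H⁺]/K2 + [H⁺]²/(K1K2)) = 1 / (1 + 10^+2.67 + 10^+1.68)
   = 1 / (1 + 467.74 + 47.863) = 1/516.60 = 0.001936
[CO3²⁻] = α₂ × DIC = 0.001936 × 1.35 = 0.00261 mmol/kg = 2.61 μmol/kg

[CO3²⁻] = 2.61 μmol/kg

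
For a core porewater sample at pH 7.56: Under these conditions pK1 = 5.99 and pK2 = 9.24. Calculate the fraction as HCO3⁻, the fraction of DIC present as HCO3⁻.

α₁ = 1 / (1 + [H⁺]/K1 + K2/[H⁺]) = 1 / (1 + 10^-1.57 + 10^-1.68)
   = 1 / (1 + 0.026915 + 0.020893) = 1/1.0478 = 0.9544

α₁ = 0.954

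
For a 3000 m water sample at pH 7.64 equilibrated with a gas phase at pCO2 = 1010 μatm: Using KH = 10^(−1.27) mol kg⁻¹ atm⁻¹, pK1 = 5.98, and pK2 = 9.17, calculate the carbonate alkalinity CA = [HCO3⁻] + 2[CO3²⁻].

[CO2*] = KH · pCO2 = 10^(−1.27) × 1010×10^-6 = 5.424×10^-5 mol/kg
α₀ = 1/(1 + K1/[H⁺] + K1K2/[H⁺]²) = 1/(1 + 10^+1.66 + 10^+0.13) = 0.02081
DIC = [CO2*]/α₀ = 5.424×10^-5 / 0.02081 = 2.607 mmol/kg
CA = (α₁ + 2α₂)·DIC = (0.9511 + 2×0.02807) × 2.607 = 2.63 mmol/kg

CA = 2.63 mmol/kg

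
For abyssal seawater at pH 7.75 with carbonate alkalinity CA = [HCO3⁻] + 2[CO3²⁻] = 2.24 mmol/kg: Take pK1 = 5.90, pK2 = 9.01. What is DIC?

CA = [HCO3⁻] + 2[CO3²⁻] = (α₁ + 2α₂)·DIC
At pH 7.75: [H⁺]/K1 = 10^-1.85 = 0.014125, K2/[H⁺] = 10^-1.26 = 0.054954
α₁ = 1/(1 + 0.014125 + 0.054954) = 1/1.0691 = 0.9354; α₂ = α₁·K2/[H⁺] = 0.05140
α₁ + 2α₂ = 1.0382
DIC = CA / (α₁ + 2α₂) = 2.24 / 1.0382 = 2.16 mmol/kg

DIC = 2.16 mmol/kg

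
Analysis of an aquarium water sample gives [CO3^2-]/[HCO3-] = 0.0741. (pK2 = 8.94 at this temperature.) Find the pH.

From K2 = [H⁺][CO3^2-]/[HCO3-]:  pH = pK2 + log₁₀([CO3^2-]/[HCO3-])
log₁₀(0.0741) = -1.130
pH = 8.94 + (-1.130) = 7.81

pH = 7.81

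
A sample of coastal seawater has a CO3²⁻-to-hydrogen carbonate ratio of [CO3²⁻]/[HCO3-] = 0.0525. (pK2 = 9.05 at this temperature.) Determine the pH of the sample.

From K2 = [H⁺][CO3²⁻]/[HCO3-]:  pH = pK2 + log₁₀([CO3²⁻]/[HCO3-])
log₁₀(0.0525) = -1.280
pH = 9.05 + (-1.280) = 7.77

pH = 7.77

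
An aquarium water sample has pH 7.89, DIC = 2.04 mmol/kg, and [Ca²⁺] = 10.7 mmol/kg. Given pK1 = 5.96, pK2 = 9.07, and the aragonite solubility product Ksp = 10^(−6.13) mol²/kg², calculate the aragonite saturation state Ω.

α₂ = 1 / (1 + [H⁺]/K2 + [H⁺]²/(K1K2)) = 1 / (1 + 10^+1.18 + 10^-0.75)
   = 1 / (1 + 15.136 + 0.17783) = 1/16.313 = 0.06130
[CO3²⁻] = α₂ × DIC = 0.06130 × 2.04 = 0.1251 mmol/kg
Ksp = 10^(−6.13) = 7.413×10^-7
Ω = [Ca²⁺][CO3²⁻]/Ksp = (10.7×10^-3)(1.251×10^-4) / 7.413×10^-7 = 1.80

Ω = 1.80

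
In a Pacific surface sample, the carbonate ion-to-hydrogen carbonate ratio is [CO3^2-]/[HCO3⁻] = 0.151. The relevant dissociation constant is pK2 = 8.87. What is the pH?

From K2 = [H⁺][CO3^2-]/[HCO3⁻]:  pH = pK2 + log₁₀([CO3^2-]/[HCO3⁻])
log₁₀(0.151) = -0.821
pH = 8.87 + (-0.821) = 8.05

pH = 8.05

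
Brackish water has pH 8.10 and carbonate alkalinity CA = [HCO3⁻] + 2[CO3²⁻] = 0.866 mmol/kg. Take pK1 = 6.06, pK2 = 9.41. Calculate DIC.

CA = [HCO3⁻] + 2[CO3²⁻] = (α₁ + 2α₂)·DIC
At pH 8.10: [H⁺]/K1 = 10^-2.04 = 0.0091201, K2/[H⁺] = 10^-1.31 = 0.048978
α₁ = 1/(1 + 0.0091201 + 0.048978) = 1/1.0581 = 0.9451; α₂ = α₁·K2/[H⁺] = 0.04629
α₁ + 2α₂ = 1.0377
DIC = CA / (α₁ + 2α₂) = 0.866 / 1.0377 = 0.835 mmol/kg

DIC = 0.835 mmol/kg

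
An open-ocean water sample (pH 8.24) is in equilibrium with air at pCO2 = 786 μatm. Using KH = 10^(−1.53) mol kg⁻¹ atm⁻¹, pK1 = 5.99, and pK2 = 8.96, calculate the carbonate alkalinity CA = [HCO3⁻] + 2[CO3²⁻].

[CO2*] = KH · pCO2 = 10^(−1.53) × 786×10^-6 = 2.320×10^-5 mol/kg
α₀ = 1/(1 + K1/[H⁺] + K1K2/[H⁺]²) = 1/(1 + 10^+2.25 + 10^+1.53) = 0.004701
DIC = [CO2*]/α₀ = 2.320×10^-5 / 0.004701 = 4.934 mmol/kg
CA = (α₁ + 2α₂)·DIC = (0.8360 + 2×0.1593) × 4.934 = 5.70 mmol/kg

CA = 5.70 mmol/kg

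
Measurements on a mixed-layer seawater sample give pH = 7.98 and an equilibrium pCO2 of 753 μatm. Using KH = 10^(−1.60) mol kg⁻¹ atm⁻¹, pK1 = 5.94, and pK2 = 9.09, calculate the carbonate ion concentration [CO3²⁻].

[CO2*] = KH · pCO2 = 10^(−1.60) × 753×10^-6 = 1.891×10^-5 mol/kg
α₀ = 1/(1 + K1/[H⁺] + K1K2/[H⁺]²) = 1/(1 + 10^+2.04 + 10^+0.93) = 0.008392
DIC = [CO2*]/α₀ = 1.891×10^-5 / 0.008392 = 2.254 mmol/kg
[CO3²⁻] = α₂·DIC; α₂ = 0.07143, so [CO3²⁻] = 0.07143 × 2.254 = 0.161 mmol/kg

[CO3²⁻] = 0.161 mmol/kg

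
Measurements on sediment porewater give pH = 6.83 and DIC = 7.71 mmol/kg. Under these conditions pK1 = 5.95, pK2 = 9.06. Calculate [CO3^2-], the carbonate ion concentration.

α₂ = 1 / (1 + [H⁺]/K2 + [H⁺]²/(K1K2)) = 1 / (1 + 10^+2.23 + 10^+1.35)
   = 1 / (1 + 169.82 + 22.387) = 1/193.21 = 0.005176
[CO3²⁻] = α₂ × DIC = 0.005176 × 7.71 = 0.0399 mmol/kg

[CO3²⁻] = 0.0399 mmol/kg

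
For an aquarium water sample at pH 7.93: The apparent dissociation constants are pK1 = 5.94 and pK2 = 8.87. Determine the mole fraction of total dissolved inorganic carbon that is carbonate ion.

α₂ = 0.102

α₂ = 1 / (1 + [H⁺]/K2 + [H⁺]²/(K1K2)) = 1 / (1 + 10^+0.94 + 10^-1.05)
   = 1 / (1 + 8.7096 + 0.089125) = 1/9.7988 = 0.1021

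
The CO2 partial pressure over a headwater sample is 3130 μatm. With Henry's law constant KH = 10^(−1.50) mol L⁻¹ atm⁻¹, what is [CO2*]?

[CO2*] = 99.0 μmol/L

KH = 10^(−1.50) = 3.162×10^-2 mol L⁻¹ atm⁻¹
[CO2*] = KH · pCO2 = 3.162×10^-2 × 3130×10^-6 atm = 9.90×10^-5 mol/L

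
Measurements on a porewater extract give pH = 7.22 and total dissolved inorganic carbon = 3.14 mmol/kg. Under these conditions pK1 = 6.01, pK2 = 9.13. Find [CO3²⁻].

α₂ = 1 / (1 + [H⁺]/K2 + [H⁺]²/(K1K2)) = 1 / (1 + 10^+1.91 + 10^+0.70)
   = 1 / (1 + 81.283 + 5.0119) = 1/87.295 = 0.01146
[CO3²⁻] = α₂ × DIC = 0.01146 × 3.14 = 0.0360 mmol/kg

[CO3²⁻] = 0.0360 mmol/kg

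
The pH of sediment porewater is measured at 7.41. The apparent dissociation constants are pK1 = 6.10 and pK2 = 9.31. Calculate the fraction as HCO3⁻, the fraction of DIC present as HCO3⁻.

α₁ = 1 / (1 + [H⁺]/K1 + K2/[H⁺]) = 1 / (1 + 10^-1.31 + 10^-1.90)
   = 1 / (1 + 0.048978 + 0.012589) = 1/1.0616 = 0.9420

α₁ = 0.942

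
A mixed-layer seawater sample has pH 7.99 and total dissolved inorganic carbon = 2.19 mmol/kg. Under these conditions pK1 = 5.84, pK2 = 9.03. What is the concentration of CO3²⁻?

α₂ = 1 / (1 + [H⁺]/K2 + [H⁺]²/(K1K2)) = 1 / (1 + 10^+1.04 + 10^-1.11)
   = 1 / (1 + 10.965 + 0.077625) = 1/12.042 = 0.08304
[CO3²⁻] = α₂ × DIC = 0.08304 × 2.19 = 0.182 mmol/kg

[CO3²⁻] = 0.182 mmol/kg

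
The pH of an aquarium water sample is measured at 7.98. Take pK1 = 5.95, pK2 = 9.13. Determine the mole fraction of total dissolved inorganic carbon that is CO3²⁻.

α₂ = 0.0655

α₂ = 1 / (1 + [H⁺]/K2 + [H⁺]²/(K1K2)) = 1 / (1 + 10^+1.15 + 10^-0.88)
   = 1 / (1 + 14.125 + 0.13183) = 1/15.257 = 0.06554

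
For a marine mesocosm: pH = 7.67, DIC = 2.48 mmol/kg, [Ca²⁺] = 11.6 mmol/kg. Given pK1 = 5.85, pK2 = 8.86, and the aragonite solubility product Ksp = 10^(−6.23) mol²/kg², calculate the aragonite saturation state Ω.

α₂ = 1 / (1 + [H⁺]/K2 + [H⁺]²/(K1K2)) = 1 / (1 + 10^+1.19 + 10^-0.63)
   = 1 / (1 + 15.488 + 0.23442) = 1/16.723 = 0.05980
[CO3²⁻] = α₂ × DIC = 0.05980 × 2.48 = 0.1483 mmol/kg
Ksp = 10^(−6.23) = 5.888×10^-7
Ω = [Ca²⁺][CO3²⁻]/Ksp = (11.6×10^-3)(1.483×10^-4) / 5.888×10^-7 = 2.92

Ω = 2.92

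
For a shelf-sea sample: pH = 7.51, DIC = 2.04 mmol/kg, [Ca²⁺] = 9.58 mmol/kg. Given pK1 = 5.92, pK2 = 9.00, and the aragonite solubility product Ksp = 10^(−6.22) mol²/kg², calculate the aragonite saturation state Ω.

Ω = 0.992

α₂ = 1 / (1 + [H⁺]/K2 + [H⁺]²/(K1K2)) = 1 / (1 + 10^+1.49 + 10^-0.10)
   = 1 / (1 + 30.903 + 0.79433) = 1/32.697 = 0.03058
[CO3²⁻] = α₂ × DIC = 0.03058 × 2.04 = 0.06239 mmol/kg
Ksp = 10^(−6.22) = 6.026×10^-7
Ω = [Ca²⁺][CO3²⁻]/Ksp = (9.58×10^-3)(6.239×10^-5) / 6.026×10^-7 = 0.992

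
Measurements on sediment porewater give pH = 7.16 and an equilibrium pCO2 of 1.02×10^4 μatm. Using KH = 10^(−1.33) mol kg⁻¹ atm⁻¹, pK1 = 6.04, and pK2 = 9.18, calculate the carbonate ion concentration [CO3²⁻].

[CO2*] = KH · pCO2 = 10^(−1.33) × 1.02×10^4×10^-6 = 4.771×10^-4 mol/kg
α₀ = 1/(1 + K1/[H⁺] + K1K2/[H⁺]²) = 1/(1 + 10^+1.12 + 10^-0.90) = 0.06989
DIC = [CO2*]/α₀ = 4.771×10^-4 / 0.06989 = 6.826 mmol/kg
[CO3²⁻] = α₂·DIC; α₂ = 0.008798, so [CO3²⁻] = 0.008798 × 6.826 = 0.0601 mmol/kg

[CO3²⁻] = 0.0601 mmol/kg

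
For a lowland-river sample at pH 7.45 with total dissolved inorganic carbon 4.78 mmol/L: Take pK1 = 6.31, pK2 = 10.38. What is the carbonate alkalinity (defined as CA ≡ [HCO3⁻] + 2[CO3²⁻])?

CA = 4.46 mmol/L

CA = [HCO3⁻] + 2[CO3²⁻] = (α₁ + 2α₂)·DIC
At pH 7.45: [H⁺]/K1 = 10^-1.14 = 0.072444, K2/[H⁺] = 10^-2.93 = 0.0011749
α₁ = 1/(1 + 0.072444 + 0.0011749) = 1/1.0736 = 0.9314; α₂ = α₁·K2/[H⁺] = 0.001094
α₁ + 2α₂ = 0.9336
CA = 0.9336 × 4.78 = 4.46 mmol/L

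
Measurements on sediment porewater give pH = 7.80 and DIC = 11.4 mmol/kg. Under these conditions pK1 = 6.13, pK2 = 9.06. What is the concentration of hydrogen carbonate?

[HCO3⁻] = 10.6 mmol/kg

α₁ = 1 / (1 + [H⁺]/K1 + K2/[H⁺]) = 1 / (1 + 10^-1.67 + 10^-1.26)
   = 1 / (1 + 0.021380 + 0.054954) = 1/1.0763 = 0.9291
[HCO3⁻] = α₁ × DIC = 0.9291 × 11.4 = 10.6 mmol/kg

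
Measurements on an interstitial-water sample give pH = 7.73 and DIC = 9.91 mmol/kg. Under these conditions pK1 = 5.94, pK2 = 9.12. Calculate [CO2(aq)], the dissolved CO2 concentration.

α₀ = 1 / (1 + K1/[H⁺] + K1K2/[H⁺]²) = 1 / (1 + 10^+1.79 + 10^+0.40)
   = 1 / (1 + 61.660 + 2.5119) = 1/65.171 = 0.01534
[CO2*] = α₀ × DIC = 0.01534 × 9.91 = 0.152 mmol/kg

[CO2*] = 0.152 mmol/kg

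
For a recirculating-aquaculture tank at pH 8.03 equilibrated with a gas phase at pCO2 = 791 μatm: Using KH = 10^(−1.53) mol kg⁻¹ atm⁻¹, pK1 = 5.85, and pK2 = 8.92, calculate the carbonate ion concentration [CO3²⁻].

[CO3²⁻] = 0.455 mmol/kg

[CO2*] = KH · pCO2 = 10^(−1.53) × 791×10^-6 = 2.334×10^-5 mol/kg
α₀ = 1/(1 + K1/[H⁺] + K1K2/[H⁺]²) = 1/(1 + 10^+2.18 + 10^+1.29) = 0.005819
DIC = [CO2*]/α₀ = 2.334×10^-5 / 0.005819 = 4.012 mmol/kg
[CO3²⁻] = α₂·DIC; α₂ = 0.1135, so [CO3²⁻] = 0.1135 × 4.012 = 0.455 mmol/kg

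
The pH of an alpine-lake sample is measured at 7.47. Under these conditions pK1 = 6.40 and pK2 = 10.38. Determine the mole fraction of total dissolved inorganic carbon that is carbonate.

α₂ = 1 / (1 + [H⁺]/K2 + [H⁺]²/(K1K2)) = 1 / (1 + 10^+2.91 + 10^+1.84)
   = 1 / (1 + 812.83 + 69.183) = 1/883.01 = 0.001132

α₂ = 0.00113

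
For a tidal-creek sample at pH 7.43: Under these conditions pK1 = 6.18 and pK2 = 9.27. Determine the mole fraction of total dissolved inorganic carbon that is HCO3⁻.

α₁ = 1 / (1 + [H⁺]/K1 + K2/[H⁺]) = 1 / (1 + 10^-1.25 + 10^-1.84)
   = 1 / (1 + 0.056234 + 0.014454) = 1/1.0707 = 0.9340

α₁ = 0.934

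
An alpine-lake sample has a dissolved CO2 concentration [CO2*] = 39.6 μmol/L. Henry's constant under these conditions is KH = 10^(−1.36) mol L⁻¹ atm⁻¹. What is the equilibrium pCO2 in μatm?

KH = 10^(−1.36) = 4.365×10^-2 mol L⁻¹ atm⁻¹
pCO2 = [CO2*]/KH = 39.6×10^-6 / 4.365×10^-2 = 9.07×10^-4 atm = 907 μatm

pCO2 = 907 μatm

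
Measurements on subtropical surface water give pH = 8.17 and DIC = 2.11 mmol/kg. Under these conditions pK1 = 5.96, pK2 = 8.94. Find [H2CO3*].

[CO2*] = 11.1 μmol/kg

α₀ = 1 / (1 + K1/[H⁺] + K1K2/[H⁺]²) = 1 / (1 + 10^+2.21 + 10^+1.44)
   = 1 / (1 + 162.18 + 27.542) = 1/190.72 = 0.005243
[CO2*] = α₀ × DIC = 0.005243 × 2.11 = 0.0111 mmol/kg = 11.1 μmol/kg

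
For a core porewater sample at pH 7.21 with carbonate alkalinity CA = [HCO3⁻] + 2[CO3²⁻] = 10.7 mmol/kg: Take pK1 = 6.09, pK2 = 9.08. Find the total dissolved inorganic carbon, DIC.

CA = [HCO3⁻] + 2[CO3²⁻] = (α₁ + 2α₂)·DIC
At pH 7.21: [H⁺]/K1 = 10^-1.12 = 0.075858, K2/[H⁺] = 10^-1.87 = 0.013490
α₁ = 1/(1 + 0.075858 + 0.013490) = 1/1.0893 = 0.9180; α₂ = α₁·K2/[H⁺] = 0.01238
α₁ + 2α₂ = 0.9427
DIC = CA / (α₁ + 2α₂) = 10.7 / 0.9427 = 11.3 mmol/kg

DIC = 11.3 mmol/kg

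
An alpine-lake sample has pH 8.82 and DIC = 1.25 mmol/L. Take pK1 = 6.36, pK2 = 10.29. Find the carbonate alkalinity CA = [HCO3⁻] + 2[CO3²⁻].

CA = 1.29 mmol/L

CA = [HCO3⁻] + 2[CO3²⁻] = (α₁ + 2α₂)·DIC
At pH 8.82: [H⁺]/K1 = 10^-2.46 = 0.0034674, K2/[H⁺] = 10^-1.47 = 0.033884
α₁ = 1/(1 + 0.0034674 + 0.033884) = 1/1.0374 = 0.9640; α₂ = α₁·K2/[H⁺] = 0.03266
α₁ + 2α₂ = 1.0293
CA = 1.0293 × 1.25 = 1.29 mmol/L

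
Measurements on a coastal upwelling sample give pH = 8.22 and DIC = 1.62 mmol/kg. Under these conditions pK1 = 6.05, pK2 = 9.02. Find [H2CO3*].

α₀ = 1 / (1 + K1/[H⁺] + K1K2/[H⁺]²) = 1 / (1 + 10^+2.17 + 10^+1.37)
   = 1 / (1 + 147.91 + 23.442) = 1/172.35 = 0.005802
[CO2*] = α₀ × DIC = 0.005802 × 1.62 = 0.00940 mmol/kg = 9.40 μmol/kg

[CO2*] = 9.40 μmol/kg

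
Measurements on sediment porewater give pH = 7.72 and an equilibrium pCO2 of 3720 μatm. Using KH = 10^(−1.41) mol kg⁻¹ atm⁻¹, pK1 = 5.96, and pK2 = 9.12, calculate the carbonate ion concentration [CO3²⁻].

[CO2*] = KH · pCO2 = 10^(−1.41) × 3720×10^-6 = 1.447×10^-4 mol/kg
α₀ = 1/(1 + K1/[H⁺] + K1K2/[H⁺]²) = 1/(1 + 10^+1.76 + 10^+0.36) = 0.01644
DIC = [CO2*]/α₀ = 1.447×10^-4 / 0.01644 = 8.804 mmol/kg
[CO3²⁻] = α₂·DIC; α₂ = 0.03766, so [CO3²⁻] = 0.03766 × 8.804 = 0.332 mmol/kg

[CO3²⁻] = 0.332 mmol/kg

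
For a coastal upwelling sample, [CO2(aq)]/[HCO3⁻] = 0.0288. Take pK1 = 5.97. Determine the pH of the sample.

From K1 = [H⁺][HCO3⁻]/[CO2(aq)]:  pH = pK1 − log₁₀([CO2(aq)]/[HCO3⁻])
log₁₀(0.0288) = -1.541
pH = 5.97 − (-1.541) = 7.51

pH = 7.51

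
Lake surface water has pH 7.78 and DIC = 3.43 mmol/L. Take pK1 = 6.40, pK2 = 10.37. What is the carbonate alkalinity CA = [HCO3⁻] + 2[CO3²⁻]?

CA = 3.30 mmol/L

CA = [HCO3⁻] + 2[CO3²⁻] = (α₁ + 2α₂)·DIC
At pH 7.78: [H⁺]/K1 = 10^-1.38 = 0.041687, K2/[H⁺] = 10^-2.59 = 0.0025704
α₁ = 1/(1 + 0.041687 + 0.0025704) = 1/1.0443 = 0.9576; α₂ = α₁·K2/[H⁺] = 0.002461
α₁ + 2α₂ = 0.9625
CA = 0.9625 × 3.43 = 3.30 mmol/L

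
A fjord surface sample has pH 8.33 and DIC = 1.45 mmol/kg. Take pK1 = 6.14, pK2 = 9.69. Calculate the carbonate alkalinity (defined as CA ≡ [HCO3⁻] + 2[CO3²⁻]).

CA = 1.50 mmol/kg

CA = [HCO3⁻] + 2[CO3²⁻] = (α₁ + 2α₂)·DIC
At pH 8.33: [H⁺]/K1 = 10^-2.19 = 0.0064565, K2/[H⁺] = 10^-1.36 = 0.043652
α₁ = 1/(1 + 0.0064565 + 0.043652) = 1/1.0501 = 0.9523; α₂ = α₁·K2/[H⁺] = 0.04157
α₁ + 2α₂ = 1.0354
CA = 1.0354 × 1.45 = 1.50 mmol/kg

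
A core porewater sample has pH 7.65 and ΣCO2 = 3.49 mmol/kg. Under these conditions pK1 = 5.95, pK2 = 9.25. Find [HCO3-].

[HCO3⁻] = 3.34 mmol/kg

α₁ = 1 / (1 + [H⁺]/K1 + K2/[H⁺]) = 1 / (1 + 10^-1.70 + 10^-1.60)
   = 1 / (1 + 0.019953 + 0.025119) = 1/1.0451 = 0.9569
[HCO3⁻] = α₁ × DIC = 0.9569 × 3.49 = 3.34 mmol/kg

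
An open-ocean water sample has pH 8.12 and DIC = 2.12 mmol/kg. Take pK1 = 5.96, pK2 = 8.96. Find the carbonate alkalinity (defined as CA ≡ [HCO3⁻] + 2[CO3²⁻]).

CA = 2.37 mmol/kg

CA = [HCO3⁻] + 2[CO3²⁻] = (α₁ + 2α₂)·DIC
At pH 8.12: [H⁺]/K1 = 10^-2.16 = 0.0069183, K2/[H⁺] = 10^-0.84 = 0.14454
α₁ = 1/(1 + 0.0069183 + 0.14454) = 1/1.1515 = 0.8685; α₂ = α₁·K2/[H⁺] = 0.1255
α₁ + 2α₂ = 1.1195
CA = 1.1195 × 2.12 = 2.37 mmol/kg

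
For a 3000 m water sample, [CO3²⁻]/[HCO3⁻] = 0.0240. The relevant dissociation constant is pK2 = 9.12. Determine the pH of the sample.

pH = 7.50

From K2 = [H⁺][CO3²⁻]/[HCO3⁻]:  pH = pK2 + log₁₀([CO3²⁻]/[HCO3⁻])
log₁₀(0.0240) = -1.620
pH = 9.12 + (-1.620) = 7.50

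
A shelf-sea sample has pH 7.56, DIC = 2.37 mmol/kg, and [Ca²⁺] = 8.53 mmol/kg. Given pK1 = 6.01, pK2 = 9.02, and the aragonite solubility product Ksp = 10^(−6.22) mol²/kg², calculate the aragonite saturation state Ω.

Ω = 1.09

α₂ = 1 / (1 + [H⁺]/K2 + [H⁺]²/(K1K2)) = 1 / (1 + 10^+1.46 + 10^-0.09)
   = 1 / (1 + 28.840 + 0.81283) = 1/30.653 = 0.03262
[CO3²⁻] = α₂ × DIC = 0.03262 × 2.37 = 0.07732 mmol/kg
Ksp = 10^(−6.22) = 6.026×10^-7
Ω = [Ca²⁺][CO3²⁻]/Ksp = (8.53×10^-3)(7.732×10^-5) / 6.026×10^-7 = 1.09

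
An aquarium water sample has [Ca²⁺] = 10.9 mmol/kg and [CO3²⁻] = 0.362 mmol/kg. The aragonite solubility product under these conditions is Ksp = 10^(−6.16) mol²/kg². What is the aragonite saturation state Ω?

Ksp = 10^(−6.16) = 6.918×10^-7
Ω = [Ca²⁺][CO3²⁻]/Ksp = (10.9×10^-3)(0.362×10^-3) / 6.918×10^-7 = 5.70

Ω = 5.70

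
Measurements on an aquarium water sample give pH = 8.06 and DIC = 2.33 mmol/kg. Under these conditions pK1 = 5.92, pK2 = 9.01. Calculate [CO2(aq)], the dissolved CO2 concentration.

α₀ = 1 / (1 + K1/[H⁺] + K1K2/[H⁺]²) = 1 / (1 + 10^+2.14 + 10^+1.19)
   = 1 / (1 + 138.04 + 15.488) = 1/154.53 = 0.006471
[CO2*] = α₀ × DIC = 0.006471 × 2.33 = 0.0151 mmol/kg = 15.1 μmol/kg

[CO2*] = 15.1 μmol/kg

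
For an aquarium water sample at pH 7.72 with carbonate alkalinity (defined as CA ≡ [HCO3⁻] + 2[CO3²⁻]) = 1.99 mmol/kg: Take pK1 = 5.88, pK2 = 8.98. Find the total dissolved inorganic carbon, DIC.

CA = [HCO3⁻] + 2[CO3²⁻] = (α₁ + 2α₂)·DIC
At pH 7.72: [H⁺]/K1 = 10^-1.84 = 0.014454, K2/[H⁺] = 10^-1.26 = 0.054954
α₁ = 1/(1 + 0.014454 + 0.054954) = 1/1.0694 = 0.9351; α₂ = α₁·K2/[H⁺] = 0.05139
α₁ + 2α₂ = 1.0379
DIC = CA / (α₁ + 2α₂) = 1.99 / 1.0379 = 1.92 mmol/kg

DIC = 1.92 mmol/kg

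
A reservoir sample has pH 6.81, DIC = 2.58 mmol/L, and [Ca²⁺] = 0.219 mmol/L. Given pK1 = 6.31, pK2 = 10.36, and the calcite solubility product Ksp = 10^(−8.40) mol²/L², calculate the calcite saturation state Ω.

α₂ = 1 / (1 + [H⁺]/K2 + [H⁺]²/(K1K2)) = 1 / (1 + 10^+3.55 + 10^+3.05)
   = 1 / (1 + 3548.1 + 1122.0) = 1/4671.2 = 0.0002141
[CO3²⁻] = α₂ × DIC = 0.0002141 × 2.58 = 0.0005523 mmol/L = 0.5523 μmol/L
Ksp = 10^(−8.40) = 3.981×10^-9
Ω = [Ca²⁺][CO3²⁻]/Ksp = (0.219×10^-3)(5.523×10^-7) / 3.981×10^-9 = 0.0304

Ω = 0.0304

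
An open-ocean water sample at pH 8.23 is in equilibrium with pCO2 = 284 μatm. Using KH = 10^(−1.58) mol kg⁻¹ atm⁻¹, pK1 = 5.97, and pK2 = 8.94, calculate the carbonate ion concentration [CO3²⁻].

[CO2*] = KH · pCO2 = 10^(−1.58) × 284×10^-6 = 7.470×10^-6 mol/kg
α₀ = 1/(1 + K1/[H⁺] + K1K2/[H⁺]²) = 1/(1 + 10^+2.26 + 10^+1.55) = 0.004578
DIC = [CO2*]/α₀ = 7.470×10^-6 / 0.004578 = 1.632 mmol/kg
[CO3²⁻] = α₂·DIC; α₂ = 0.1624, so [CO3²⁻] = 0.1624 × 1.632 = 0.265 mmol/kg

[CO3²⁻] = 0.265 mmol/kg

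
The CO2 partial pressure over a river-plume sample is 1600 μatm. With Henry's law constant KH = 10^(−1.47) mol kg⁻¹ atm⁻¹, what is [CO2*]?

[CO2*] = 54.2 μmol/kg

KH = 10^(−1.47) = 3.388×10^-2 mol kg⁻¹ atm⁻¹
[CO2*] = KH · pCO2 = 3.388×10^-2 × 1600×10^-6 atm = 5.42×10^-5 mol/kg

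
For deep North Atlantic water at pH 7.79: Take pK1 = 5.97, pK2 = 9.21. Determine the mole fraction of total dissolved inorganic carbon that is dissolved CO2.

α₀ = 0.0144

α₀ = 1 / (1 + K1/[H⁺] + K1K2/[H⁺]²) = 1 / (1 + 10^+1.82 + 10^+0.40)
   = 1 / (1 + 66.069 + 2.5119) = 1/69.581 = 0.01437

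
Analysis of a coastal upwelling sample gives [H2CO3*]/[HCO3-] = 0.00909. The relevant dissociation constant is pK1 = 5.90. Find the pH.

From K1 = [H⁺][HCO3-]/[H2CO3*]:  pH = pK1 − log₁₀([H2CO3*]/[HCO3-])
log₁₀(0.00909) = -2.041
pH = 5.90 − (-2.041) = 7.94

pH = 7.94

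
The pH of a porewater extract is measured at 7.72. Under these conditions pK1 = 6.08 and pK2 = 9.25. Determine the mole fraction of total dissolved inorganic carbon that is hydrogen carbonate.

α₁ = 1 / (1 + [H⁺]/K1 + K2/[H⁺]) = 1 / (1 + 10^-1.64 + 10^-1.53)
   = 1 / (1 + 0.022909 + 0.029512) = 1/1.0524 = 0.9502

α₁ = 0.950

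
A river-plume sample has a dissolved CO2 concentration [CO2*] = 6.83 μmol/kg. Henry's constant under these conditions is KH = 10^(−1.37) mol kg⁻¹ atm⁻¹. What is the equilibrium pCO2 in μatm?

pCO2 = 160 μatm

KH = 10^(−1.37) = 4.266×10^-2 mol kg⁻¹ atm⁻¹
pCO2 = [CO2*]/KH = 6.83×10^-6 / 4.266×10^-2 = 1.60×10^-4 atm = 160 μatm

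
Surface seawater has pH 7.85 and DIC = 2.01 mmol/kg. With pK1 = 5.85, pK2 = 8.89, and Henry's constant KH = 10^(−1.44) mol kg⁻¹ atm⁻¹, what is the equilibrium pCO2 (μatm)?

α₀ = 1 / (1 + K1/[H⁺] + K1K2/[H⁺]²) = 1 / (1 + 10^+2.00 + 10^+0.96)
   = 1 / (1 + 100.00 + 9.1201) = 1/110.12 = 0.009081
[CO2*] = α₀ × DIC = 0.009081 × 2.01 = 0.01825 mmol/kg = 18.25 μmol/kg
pCO2 = [CO2*]/KH = 1.825×10^-5 / 3.631×10^-2 = 503 μatm

pCO2 = 503 μatm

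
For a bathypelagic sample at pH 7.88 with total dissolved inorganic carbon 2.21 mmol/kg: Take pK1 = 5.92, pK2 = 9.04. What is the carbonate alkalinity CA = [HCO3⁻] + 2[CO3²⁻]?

CA = [HCO3⁻] + 2[CO3²⁻] = (α₁ + 2α₂)·DIC
At pH 7.88: [H⁺]/K1 = 10^-1.96 = 0.010965, K2/[H⁺] = 10^-1.16 = 0.069183
α₁ = 1/(1 + 0.010965 + 0.069183) = 1/1.0801 = 0.9258; α₂ = α₁·K2/[H⁺] = 0.06405
α₁ + 2α₂ = 1.0539
CA = 1.0539 × 2.21 = 2.33 mmol/kg

CA = 2.33 mmol/kg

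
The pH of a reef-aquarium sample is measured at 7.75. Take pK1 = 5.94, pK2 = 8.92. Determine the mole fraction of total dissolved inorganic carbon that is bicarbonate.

α₁ = 1 / (1 + [H⁺]/K1 + K2/[H⁺]) = 1 / (1 + 10^-1.81 + 10^-1.17)
   = 1 / (1 + 0.015488 + 0.067608) = 1/1.0831 = 0.9233

α₁ = 0.923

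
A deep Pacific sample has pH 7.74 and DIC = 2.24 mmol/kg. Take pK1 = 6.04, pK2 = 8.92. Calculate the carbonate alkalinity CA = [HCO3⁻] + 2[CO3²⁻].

CA = 2.34 mmol/kg

CA = [HCO3⁻] + 2[CO3²⁻] = (α₁ + 2α₂)·DIC
At pH 7.74: [H⁺]/K1 = 10^-1.70 = 0.019953, K2/[H⁺] = 10^-1.18 = 0.066069
α₁ = 1/(1 + 0.019953 + 0.066069) = 1/1.0860 = 0.9208; α₂ = α₁·K2/[H⁺] = 0.06084
α₁ + 2α₂ = 1.0425
CA = 1.0425 × 2.24 = 2.34 mmol/kg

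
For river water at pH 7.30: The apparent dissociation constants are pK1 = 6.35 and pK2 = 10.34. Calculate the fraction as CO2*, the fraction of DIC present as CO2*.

α₀ = 0.101

α₀ = 1 / (1 + K1/[H⁺] + K1K2/[H⁺]²) = 1 / (1 + 10^+0.95 + 10^-2.09)
   = 1 / (1 + 8.9125 + 0.0081283) = 1/9.9206 = 0.1008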